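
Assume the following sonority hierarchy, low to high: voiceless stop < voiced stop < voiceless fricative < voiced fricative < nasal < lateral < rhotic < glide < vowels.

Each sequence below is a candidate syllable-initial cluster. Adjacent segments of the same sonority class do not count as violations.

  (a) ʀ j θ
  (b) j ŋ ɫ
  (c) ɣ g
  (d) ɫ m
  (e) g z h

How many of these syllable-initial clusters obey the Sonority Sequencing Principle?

0

(a) ʀ j θ: profile 7-8-3 — violates.
(b) j ŋ ɫ: profile 8-5-6 — violates.
(c) ɣ g: profile 4-2 — violates.
(d) ɫ m: profile 6-5 — violates.
(e) g z h: profile 2-4-3 — violates.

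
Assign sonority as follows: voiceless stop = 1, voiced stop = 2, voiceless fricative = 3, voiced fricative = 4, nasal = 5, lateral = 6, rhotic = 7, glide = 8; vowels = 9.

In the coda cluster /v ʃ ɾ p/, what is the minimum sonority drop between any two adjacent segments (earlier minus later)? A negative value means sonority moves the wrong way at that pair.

-4

/v/: voiced fricative = 4.
/ʃ/: voiceless fricative = 3.
/ɾ/: rhotic = 7.
/p/: voiceless stop = 1.
/v/→/ʃ/: change +1.
/ʃ/→/ɾ/: change -4.
/ɾ/→/p/: change +6.
Minimum = -4.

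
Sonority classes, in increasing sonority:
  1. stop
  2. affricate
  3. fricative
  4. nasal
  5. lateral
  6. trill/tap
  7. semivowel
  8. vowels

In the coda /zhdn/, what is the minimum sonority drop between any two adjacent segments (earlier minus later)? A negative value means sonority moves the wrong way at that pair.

-3

/z/: fricative = 3.
/h/: fricative = 3.
/d/: stop = 1.
/n/: nasal = 4.
/z/→/h/: change +0.
/h/→/d/: change +2.
/d/→/n/: change -3.
Minimum = -3.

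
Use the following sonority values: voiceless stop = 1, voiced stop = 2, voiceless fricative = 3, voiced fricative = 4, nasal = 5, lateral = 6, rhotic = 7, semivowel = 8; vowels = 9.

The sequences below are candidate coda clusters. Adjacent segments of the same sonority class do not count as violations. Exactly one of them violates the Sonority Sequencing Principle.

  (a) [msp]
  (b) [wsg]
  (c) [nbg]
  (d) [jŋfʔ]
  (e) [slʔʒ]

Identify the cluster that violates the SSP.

(a) sonority 5-3-1: well-formed.
(b) sonority 8-3-2: well-formed.
(c) sonority 5-2-2: well-formed.
(d) sonority 8-5-3-1: well-formed.
(e) sonority 3-6-1-4: ill-formed.

e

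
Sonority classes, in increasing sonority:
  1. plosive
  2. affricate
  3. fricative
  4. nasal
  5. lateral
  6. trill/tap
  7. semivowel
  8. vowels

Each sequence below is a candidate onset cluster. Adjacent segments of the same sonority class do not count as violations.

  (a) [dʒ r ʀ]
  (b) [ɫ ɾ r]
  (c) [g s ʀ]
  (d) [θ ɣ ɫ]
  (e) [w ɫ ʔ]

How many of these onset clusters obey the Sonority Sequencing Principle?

(a) 2-6-6 → obeys
(b) 5-6-6 → obeys
(c) 1-3-6 → obeys
(d) 3-3-5 → obeys
(e) 7-5-1 → violates

4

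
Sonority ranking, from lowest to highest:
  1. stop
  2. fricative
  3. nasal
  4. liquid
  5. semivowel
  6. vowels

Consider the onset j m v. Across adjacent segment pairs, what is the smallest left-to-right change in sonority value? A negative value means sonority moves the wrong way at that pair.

/j/: semivowel = 5.
/m/: nasal = 3.
/v/: fricative = 2.
/j/→/m/: change -2.
/m/→/v/: change -1.
Minimum = -2.

-2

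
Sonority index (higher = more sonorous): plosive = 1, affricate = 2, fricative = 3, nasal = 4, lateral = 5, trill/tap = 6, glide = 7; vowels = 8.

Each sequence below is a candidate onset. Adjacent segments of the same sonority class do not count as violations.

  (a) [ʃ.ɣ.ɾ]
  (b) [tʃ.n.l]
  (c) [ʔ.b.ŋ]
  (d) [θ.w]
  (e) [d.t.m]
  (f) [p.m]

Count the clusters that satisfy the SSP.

6

(a) 3-3-6 → obeys
(b) 2-4-5 → obeys
(c) 1-1-4 → obeys
(d) 3-7 → obeys
(e) 1-1-4 → obeys
(f) 1-4 → obeys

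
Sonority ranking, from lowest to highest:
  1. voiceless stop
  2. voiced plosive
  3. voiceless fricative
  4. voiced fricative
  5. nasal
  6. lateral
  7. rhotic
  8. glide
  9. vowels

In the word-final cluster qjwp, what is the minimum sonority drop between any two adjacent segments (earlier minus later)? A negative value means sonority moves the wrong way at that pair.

-7

/q/ — voiceless stop, sonority 1.
/j/ — glide, sonority 8.
/w/ — glide, sonority 8.
/p/ — voiceless stop, sonority 1.
/q/→/j/: change -7.
/j/→/w/: change +0.
/w/→/p/: change +7.
Minimum = -7.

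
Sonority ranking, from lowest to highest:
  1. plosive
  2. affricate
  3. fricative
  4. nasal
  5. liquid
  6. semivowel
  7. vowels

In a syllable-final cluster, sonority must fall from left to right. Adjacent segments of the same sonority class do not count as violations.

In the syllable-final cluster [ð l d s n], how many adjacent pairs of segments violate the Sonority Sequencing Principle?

3

/ð/ — fricative, sonority 3.
/l/ — liquid, sonority 5.
/d/ — plosive, sonority 1.
/s/ — fricative, sonority 3.
/n/ — nasal, sonority 4.
/ð/→/l/: 3→5 (does not fall) — violation.
/l/→/d/: 5→1 (falls) — ok.
/d/→/s/: 1→3 (does not fall) — violation.
/s/→/n/: 3→4 (does not fall) — violation.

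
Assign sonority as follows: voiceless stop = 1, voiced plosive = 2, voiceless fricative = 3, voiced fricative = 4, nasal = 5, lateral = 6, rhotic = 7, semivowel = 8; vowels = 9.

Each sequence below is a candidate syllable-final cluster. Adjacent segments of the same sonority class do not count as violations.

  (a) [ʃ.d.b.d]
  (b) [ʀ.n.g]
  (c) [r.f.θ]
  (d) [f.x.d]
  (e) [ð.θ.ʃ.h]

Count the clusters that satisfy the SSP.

(a) 3-2-2-2 → obeys
(b) 7-5-2 → obeys
(c) 7-3-3 → obeys
(d) 3-3-2 → obeys
(e) 4-3-3-3 → obeys

5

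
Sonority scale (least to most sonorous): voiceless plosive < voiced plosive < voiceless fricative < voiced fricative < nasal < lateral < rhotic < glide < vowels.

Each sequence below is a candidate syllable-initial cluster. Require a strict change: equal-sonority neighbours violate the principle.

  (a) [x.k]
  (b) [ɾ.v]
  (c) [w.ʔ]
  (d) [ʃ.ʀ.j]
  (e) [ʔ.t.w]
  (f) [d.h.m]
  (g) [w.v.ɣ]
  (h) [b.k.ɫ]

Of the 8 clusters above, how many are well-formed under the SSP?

(a) sonority 3-1: ill-formed.
(b) sonority 7-4: ill-formed.
(c) sonority 8-1: ill-formed.
(d) sonority 3-7-8: well-formed.
(e) sonority 1-1-8: ill-formed.
(f) sonority 2-3-5: well-formed.
(g) sonority 8-4-4: ill-formed.
(h) sonority 2-1-6: ill-formed.

2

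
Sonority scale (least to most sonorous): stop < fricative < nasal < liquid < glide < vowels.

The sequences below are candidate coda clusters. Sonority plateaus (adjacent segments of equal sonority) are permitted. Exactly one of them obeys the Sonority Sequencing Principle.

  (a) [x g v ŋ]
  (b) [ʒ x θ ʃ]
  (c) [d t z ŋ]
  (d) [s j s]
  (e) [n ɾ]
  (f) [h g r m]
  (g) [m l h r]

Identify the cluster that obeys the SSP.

b

(a) sonority 2-1-2-3: ill-formed.
(b) sonority 2-2-2-2: well-formed.
(c) sonority 1-1-2-3: ill-formed.
(d) sonority 2-5-2: ill-formed.
(e) sonority 3-4: ill-formed.
(f) sonority 2-1-4-3: ill-formed.
(g) sonority 3-4-2-4: ill-formed.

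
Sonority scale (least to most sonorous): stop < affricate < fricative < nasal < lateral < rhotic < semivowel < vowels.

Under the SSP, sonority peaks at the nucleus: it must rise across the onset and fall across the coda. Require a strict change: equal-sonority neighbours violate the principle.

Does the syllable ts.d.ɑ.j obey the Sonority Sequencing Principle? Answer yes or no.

Onset: /ts/ is an affricate (sonority 2), /d/ is a stop (sonority 1); then the nucleus /ɑ/ (sonority 8).
Onset profile 2-1-8 — does not strictly rise throughout.
Coda: /j/ is a semivowel (sonority 7).
Coda profile 8-7 — falls from the nucleus.

no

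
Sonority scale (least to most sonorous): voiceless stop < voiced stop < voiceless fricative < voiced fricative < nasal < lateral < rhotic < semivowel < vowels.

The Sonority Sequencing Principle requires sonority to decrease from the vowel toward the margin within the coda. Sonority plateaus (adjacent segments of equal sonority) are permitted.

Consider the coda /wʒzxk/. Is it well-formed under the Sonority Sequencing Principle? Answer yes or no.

yes

/w/ is a semivowel (sonority 8).
/ʒ/ is a voiced fricative (sonority 4).
/z/ is a voiced fricative (sonority 4).
/x/ is a voiceless fricative (sonority 3).
/k/ is a voiceless stop (sonority 1).
The profile 8-4-4-3-1 is non-increasing (plateaus allowed), so the coda satisfies the SSP.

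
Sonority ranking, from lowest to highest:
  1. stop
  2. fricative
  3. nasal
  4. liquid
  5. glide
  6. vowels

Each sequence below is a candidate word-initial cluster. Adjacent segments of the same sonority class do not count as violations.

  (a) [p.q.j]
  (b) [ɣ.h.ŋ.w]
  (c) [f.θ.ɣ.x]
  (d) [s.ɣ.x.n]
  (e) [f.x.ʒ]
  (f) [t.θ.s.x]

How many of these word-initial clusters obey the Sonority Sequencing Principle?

6

(a) 1-1-5 → obeys
(b) 2-2-3-5 → obeys
(c) 2-2-2-2 → obeys
(d) 2-2-2-3 → obeys
(e) 2-2-2 → obeys
(f) 1-2-2-2 → obeys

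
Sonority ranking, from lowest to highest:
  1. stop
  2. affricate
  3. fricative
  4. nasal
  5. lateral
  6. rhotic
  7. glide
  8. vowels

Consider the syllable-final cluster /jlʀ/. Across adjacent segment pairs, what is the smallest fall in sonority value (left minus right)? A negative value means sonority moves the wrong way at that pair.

-1

/j/ — glide, sonority 7.
/l/ — lateral, sonority 5.
/ʀ/ — rhotic, sonority 6.
/j/→/l/: change +2.
/l/→/ʀ/: change -1.
Minimum = -1.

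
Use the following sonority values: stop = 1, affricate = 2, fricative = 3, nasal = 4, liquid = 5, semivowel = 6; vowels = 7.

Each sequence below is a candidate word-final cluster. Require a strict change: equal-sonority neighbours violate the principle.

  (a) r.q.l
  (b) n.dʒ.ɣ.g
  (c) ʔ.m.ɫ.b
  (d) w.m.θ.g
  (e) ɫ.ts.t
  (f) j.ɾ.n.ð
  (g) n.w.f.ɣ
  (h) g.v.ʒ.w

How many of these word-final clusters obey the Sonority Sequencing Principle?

(a) 5-1-5 → violates
(b) 4-2-3-1 → violates
(c) 1-4-5-1 → violates
(d) 6-4-3-1 → obeys
(e) 5-2-1 → obeys
(f) 6-5-4-3 → obeys
(g) 4-6-3-3 → violates
(h) 1-3-3-6 → violates

3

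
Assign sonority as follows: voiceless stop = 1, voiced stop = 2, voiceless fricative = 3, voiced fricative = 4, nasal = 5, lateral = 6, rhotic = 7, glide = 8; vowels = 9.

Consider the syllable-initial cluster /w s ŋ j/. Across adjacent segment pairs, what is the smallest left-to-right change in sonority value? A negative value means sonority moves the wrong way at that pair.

-5

/w/ — glide, sonority 8.
/s/ — voiceless fricative, sonority 3.
/ŋ/ — nasal, sonority 5.
/j/ — glide, sonority 8.
/w/→/s/: change -5.
/s/→/ŋ/: change +2.
/ŋ/→/j/: change +3.
Minimum = -5.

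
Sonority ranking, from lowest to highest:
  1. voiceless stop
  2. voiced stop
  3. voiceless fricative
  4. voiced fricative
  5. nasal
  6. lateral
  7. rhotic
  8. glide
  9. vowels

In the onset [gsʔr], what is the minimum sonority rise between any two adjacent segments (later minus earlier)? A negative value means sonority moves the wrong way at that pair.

-2

/g/ — voiced stop, sonority 2.
/s/ — voiceless fricative, sonority 3.
/ʔ/ — voiceless stop, sonority 1.
/r/ — rhotic, sonority 7.
/g/→/s/: change +1.
/s/→/ʔ/: change -2.
/ʔ/→/r/: change +6.
Minimum = -2.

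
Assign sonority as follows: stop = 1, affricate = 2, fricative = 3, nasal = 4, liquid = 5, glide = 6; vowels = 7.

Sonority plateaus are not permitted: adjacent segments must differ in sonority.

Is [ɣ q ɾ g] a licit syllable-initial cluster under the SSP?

no

/ɣ/ — fricative, sonority 3.
/q/ — stop, sonority 1.
/ɾ/ — liquid, sonority 5.
/g/ — stop, sonority 1.
The profile is 3-1-5-1. Between /ɣ/ (3) and /q/ (1) sonority does not rise, so the cluster violates the SSP.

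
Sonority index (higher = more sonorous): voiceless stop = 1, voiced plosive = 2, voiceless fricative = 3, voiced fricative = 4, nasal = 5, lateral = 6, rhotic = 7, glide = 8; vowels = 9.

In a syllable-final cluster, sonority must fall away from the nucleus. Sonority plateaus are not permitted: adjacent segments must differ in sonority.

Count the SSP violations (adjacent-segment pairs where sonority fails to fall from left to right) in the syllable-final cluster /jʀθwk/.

/j/ — glide, sonority 8.
/ʀ/ — rhotic, sonority 7.
/θ/ — voiceless fricative, sonority 3.
/w/ — glide, sonority 8.
/k/ — voiceless stop, sonority 1.
/j/→/ʀ/: 8→7 (falls) — ok.
/ʀ/→/θ/: 7→3 (falls) — ok.
/θ/→/w/: 3→8 (does not fall) — violation.
/w/→/k/: 8→1 (falls) — ok.

1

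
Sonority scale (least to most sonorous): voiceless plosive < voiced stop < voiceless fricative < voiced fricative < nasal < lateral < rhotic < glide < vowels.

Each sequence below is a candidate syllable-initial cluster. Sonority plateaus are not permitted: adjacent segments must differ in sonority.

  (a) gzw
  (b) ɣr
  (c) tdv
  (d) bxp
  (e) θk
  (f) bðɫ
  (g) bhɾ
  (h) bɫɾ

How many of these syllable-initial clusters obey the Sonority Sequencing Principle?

6

(a) 2-4-8 → obeys
(b) 4-7 → obeys
(c) 1-2-4 → obeys
(d) 2-3-1 → violates
(e) 3-1 → violates
(f) 2-4-6 → obeys
(g) 2-3-7 → obeys
(h) 2-6-7 → obeys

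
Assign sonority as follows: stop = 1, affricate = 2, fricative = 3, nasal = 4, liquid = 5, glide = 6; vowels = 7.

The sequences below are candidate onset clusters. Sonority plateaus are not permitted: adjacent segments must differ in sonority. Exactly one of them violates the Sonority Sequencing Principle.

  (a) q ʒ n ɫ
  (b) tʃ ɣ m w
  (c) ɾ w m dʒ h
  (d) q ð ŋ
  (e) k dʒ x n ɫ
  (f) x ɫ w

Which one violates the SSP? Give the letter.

c

(a) 1-3-4-5 → obeys
(b) 2-3-4-6 → obeys
(c) 5-6-4-2-3 → violates
(d) 1-3-4 → obeys
(e) 1-2-3-4-5 → obeys
(f) 3-5-6 → obeys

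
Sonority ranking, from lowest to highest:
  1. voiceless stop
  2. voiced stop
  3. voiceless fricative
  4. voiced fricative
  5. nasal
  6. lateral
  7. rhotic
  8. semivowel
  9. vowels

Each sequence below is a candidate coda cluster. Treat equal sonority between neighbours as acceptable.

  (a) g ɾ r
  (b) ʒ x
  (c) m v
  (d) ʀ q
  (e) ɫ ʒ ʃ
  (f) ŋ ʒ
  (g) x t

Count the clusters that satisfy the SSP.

6

(a) g ɾ r: profile 2-7-7 — violates.
(b) ʒ x: profile 4-3 — obeys.
(c) m v: profile 5-4 — obeys.
(d) ʀ q: profile 7-1 — obeys.
(e) ɫ ʒ ʃ: profile 6-4-3 — obeys.
(f) ŋ ʒ: profile 5-4 — obeys.
(g) x t: profile 3-1 — obeys.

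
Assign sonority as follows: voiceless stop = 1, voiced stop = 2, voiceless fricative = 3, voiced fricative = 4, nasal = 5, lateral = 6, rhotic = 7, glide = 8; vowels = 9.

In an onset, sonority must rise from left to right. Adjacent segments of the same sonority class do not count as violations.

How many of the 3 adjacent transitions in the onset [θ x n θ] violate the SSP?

1

/θ/ — voiceless fricative, sonority 3.
/x/ — voiceless fricative, sonority 3.
/n/ — nasal, sonority 5.
/θ/ — voiceless fricative, sonority 3.
/θ/→/x/: 3→3 (plateau, allowed) — ok.
/x/→/n/: 3→5 (rises) — ok.
/n/→/θ/: 5→3 (does not rise) — violation.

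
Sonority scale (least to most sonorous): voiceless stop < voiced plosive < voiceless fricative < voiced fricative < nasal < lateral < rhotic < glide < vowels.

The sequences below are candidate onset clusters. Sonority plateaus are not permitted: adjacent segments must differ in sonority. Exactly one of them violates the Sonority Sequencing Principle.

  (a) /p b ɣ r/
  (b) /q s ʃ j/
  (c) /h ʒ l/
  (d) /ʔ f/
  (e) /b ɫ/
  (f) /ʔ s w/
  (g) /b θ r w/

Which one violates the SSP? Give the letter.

(a) sonority 1-2-4-7: well-formed.
(b) sonority 1-3-3-8: ill-formed.
(c) sonority 3-4-6: well-formed.
(d) sonority 1-3: well-formed.
(e) sonority 2-6: well-formed.
(f) sonority 1-3-8: well-formed.
(g) sonority 2-3-7-8: well-formed.

b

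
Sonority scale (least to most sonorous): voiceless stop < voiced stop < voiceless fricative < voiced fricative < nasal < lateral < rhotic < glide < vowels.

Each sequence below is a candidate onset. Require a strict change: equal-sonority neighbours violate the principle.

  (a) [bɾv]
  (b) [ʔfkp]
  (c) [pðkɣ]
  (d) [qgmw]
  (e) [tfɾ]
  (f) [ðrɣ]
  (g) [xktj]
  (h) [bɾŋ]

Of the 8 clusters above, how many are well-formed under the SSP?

2

(a) [bɾv]: profile 2-7-4 — violates.
(b) [ʔfkp]: profile 1-3-1-1 — violates.
(c) [pðkɣ]: profile 1-4-1-4 — violates.
(d) [qgmw]: profile 1-2-5-8 — obeys.
(e) [tfɾ]: profile 1-3-7 — obeys.
(f) [ðrɣ]: profile 4-7-4 — violates.
(g) [xktj]: profile 3-1-1-8 — violates.
(h) [bɾŋ]: profile 2-7-5 — violates.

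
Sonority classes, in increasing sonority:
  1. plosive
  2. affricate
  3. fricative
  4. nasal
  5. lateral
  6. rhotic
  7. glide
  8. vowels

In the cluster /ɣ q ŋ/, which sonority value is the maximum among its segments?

4

/ɣ/: fricative = 3.
/q/: plosive = 1.
/ŋ/: nasal = 4.
The maximum is 4.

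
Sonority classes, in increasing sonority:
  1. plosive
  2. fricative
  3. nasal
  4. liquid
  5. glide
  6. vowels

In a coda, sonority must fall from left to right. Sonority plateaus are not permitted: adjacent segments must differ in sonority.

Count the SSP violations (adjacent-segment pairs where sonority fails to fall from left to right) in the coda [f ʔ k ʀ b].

2

/f/: fricative = 2.
/ʔ/: plosive = 1.
/k/: plosive = 1.
/ʀ/: liquid = 4.
/b/: plosive = 1.
/f/→/ʔ/: 2→1 (falls) — ok.
/ʔ/→/k/: 1→1 (plateau) — violation.
/k/→/ʀ/: 1→4 (does not fall) — violation.
/ʀ/→/b/: 4→1 (falls) — ok.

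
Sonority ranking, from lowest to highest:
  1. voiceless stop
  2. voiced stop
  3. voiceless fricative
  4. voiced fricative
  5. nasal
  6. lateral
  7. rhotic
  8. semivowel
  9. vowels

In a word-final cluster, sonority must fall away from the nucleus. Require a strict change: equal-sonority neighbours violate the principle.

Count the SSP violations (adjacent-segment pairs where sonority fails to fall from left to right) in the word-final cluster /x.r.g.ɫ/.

2

/x/ — voiceless fricative, sonority 3.
/r/ — rhotic, sonority 7.
/g/ — voiced stop, sonority 2.
/ɫ/ — lateral, sonority 6.
/x/→/r/: 3→7 (does not fall) — violation.
/r/→/g/: 7→2 (falls) — ok.
/g/→/ɫ/: 2→6 (does not fall) — violation.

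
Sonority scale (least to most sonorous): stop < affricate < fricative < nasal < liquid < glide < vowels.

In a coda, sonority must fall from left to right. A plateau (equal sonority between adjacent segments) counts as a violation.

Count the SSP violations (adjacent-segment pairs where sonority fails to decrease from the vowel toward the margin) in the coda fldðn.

3

/f/ — fricative, sonority 3.
/l/ — liquid, sonority 5.
/d/ — stop, sonority 1.
/ð/ — fricative, sonority 3.
/n/ — nasal, sonority 4.
/f/→/l/: 3→5 (does not fall) — violation.
/l/→/d/: 5→1 (falls) — ok.
/d/→/ð/: 1→3 (does not fall) — violation.
/ð/→/n/: 3→4 (does not fall) — violation.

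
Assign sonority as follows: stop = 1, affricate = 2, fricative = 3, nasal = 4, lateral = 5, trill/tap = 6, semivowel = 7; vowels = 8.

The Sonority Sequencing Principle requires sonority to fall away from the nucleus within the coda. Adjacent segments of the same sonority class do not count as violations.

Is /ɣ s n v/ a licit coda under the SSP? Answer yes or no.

/ɣ/ is a fricative (sonority 3).
/s/ is a fricative (sonority 3).
/n/ is a nasal (sonority 4).
/v/ is a fricative (sonority 3).
The profile is 3-3-4-3. Between /s/ (3) and /n/ (4) sonority does not fall, so the cluster violates the SSP.

no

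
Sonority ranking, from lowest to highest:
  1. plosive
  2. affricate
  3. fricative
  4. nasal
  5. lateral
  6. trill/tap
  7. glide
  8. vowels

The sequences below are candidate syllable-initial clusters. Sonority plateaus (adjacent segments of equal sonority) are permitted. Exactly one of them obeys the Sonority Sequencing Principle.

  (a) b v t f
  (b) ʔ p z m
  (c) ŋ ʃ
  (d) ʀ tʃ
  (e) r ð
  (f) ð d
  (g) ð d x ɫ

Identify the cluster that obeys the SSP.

b

(a) b v t f: profile 1-3-1-3 — violates.
(b) ʔ p z m: profile 1-1-3-4 — obeys.
(c) ŋ ʃ: profile 4-3 — violates.
(d) ʀ tʃ: profile 6-2 — violates.
(e) r ð: profile 6-3 — violates.
(f) ð d: profile 3-1 — violates.
(g) ð d x ɫ: profile 3-1-3-5 — violates.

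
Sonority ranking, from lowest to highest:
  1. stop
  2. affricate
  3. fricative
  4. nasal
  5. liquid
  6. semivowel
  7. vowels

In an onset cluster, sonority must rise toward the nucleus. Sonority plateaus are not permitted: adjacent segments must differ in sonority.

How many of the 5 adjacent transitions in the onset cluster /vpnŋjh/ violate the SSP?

3

/v/ is a fricative (sonority 3).
/p/ is a stop (sonority 1).
/n/ is a nasal (sonority 4).
/ŋ/ is a nasal (sonority 4).
/j/ is a semivowel (sonority 6).
/h/ is a fricative (sonority 3).
/v/→/p/: 3→1 (does not rise) — violation.
/p/→/n/: 1→4 (rises) — ok.
/n/→/ŋ/: 4→4 (plateau) — violation.
/ŋ/→/j/: 4→6 (rises) — ok.
/j/→/h/: 6→3 (does not rise) — violation.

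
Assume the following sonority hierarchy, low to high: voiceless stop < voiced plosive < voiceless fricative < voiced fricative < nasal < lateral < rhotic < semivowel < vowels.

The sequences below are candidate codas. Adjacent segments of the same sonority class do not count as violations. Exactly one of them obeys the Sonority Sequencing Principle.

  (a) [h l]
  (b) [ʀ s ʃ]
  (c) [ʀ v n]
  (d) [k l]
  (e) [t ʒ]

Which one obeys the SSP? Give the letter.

(a) [h l]: profile 3-6 — violates.
(b) [ʀ s ʃ]: profile 7-3-3 — obeys.
(c) [ʀ v n]: profile 7-4-5 — violates.
(d) [k l]: profile 1-6 — violates.
(e) [t ʒ]: profile 1-4 — violates.

b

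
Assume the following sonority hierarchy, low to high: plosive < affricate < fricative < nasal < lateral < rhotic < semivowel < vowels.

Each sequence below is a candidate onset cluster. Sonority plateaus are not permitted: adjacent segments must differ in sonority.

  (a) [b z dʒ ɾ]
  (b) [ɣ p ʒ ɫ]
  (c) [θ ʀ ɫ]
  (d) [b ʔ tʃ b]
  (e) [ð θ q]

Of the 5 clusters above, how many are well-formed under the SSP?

(a) [b z dʒ ɾ]: profile 1-3-2-6 — violates.
(b) [ɣ p ʒ ɫ]: profile 3-1-3-5 — violates.
(c) [θ ʀ ɫ]: profile 3-6-5 — violates.
(d) [b ʔ tʃ b]: profile 1-1-2-1 — violates.
(e) [ð θ q]: profile 3-3-1 — violates.

0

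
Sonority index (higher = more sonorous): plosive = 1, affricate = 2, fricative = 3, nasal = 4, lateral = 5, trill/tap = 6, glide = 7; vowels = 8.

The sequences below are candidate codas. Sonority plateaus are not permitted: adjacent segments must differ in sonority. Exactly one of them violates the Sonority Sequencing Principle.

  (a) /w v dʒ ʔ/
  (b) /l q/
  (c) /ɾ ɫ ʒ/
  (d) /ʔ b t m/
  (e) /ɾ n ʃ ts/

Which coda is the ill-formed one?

(a) 7-3-2-1 → obeys
(b) 5-1 → obeys
(c) 6-5-3 → obeys
(d) 1-1-1-4 → violates
(e) 6-4-3-2 → obeys

d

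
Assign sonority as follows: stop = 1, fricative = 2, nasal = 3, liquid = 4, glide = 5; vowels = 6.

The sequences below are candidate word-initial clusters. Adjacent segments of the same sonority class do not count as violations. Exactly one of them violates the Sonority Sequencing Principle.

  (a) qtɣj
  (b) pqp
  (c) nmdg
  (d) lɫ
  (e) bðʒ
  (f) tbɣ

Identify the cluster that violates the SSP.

(a) qtɣj: profile 1-1-2-5 — obeys.
(b) pqp: profile 1-1-1 — obeys.
(c) nmdg: profile 3-3-1-1 — violates.
(d) lɫ: profile 4-4 — obeys.
(e) bðʒ: profile 1-2-2 — obeys.
(f) tbɣ: profile 1-1-2 — obeys.

c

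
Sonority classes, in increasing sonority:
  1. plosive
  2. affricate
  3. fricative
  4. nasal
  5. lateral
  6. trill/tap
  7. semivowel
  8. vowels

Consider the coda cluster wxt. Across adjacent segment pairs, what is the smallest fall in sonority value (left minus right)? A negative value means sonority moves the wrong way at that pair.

/w/: semivowel = 7.
/x/: fricative = 3.
/t/: plosive = 1.
/w/→/x/: change +4.
/x/→/t/: change +2.
Minimum = 2.

2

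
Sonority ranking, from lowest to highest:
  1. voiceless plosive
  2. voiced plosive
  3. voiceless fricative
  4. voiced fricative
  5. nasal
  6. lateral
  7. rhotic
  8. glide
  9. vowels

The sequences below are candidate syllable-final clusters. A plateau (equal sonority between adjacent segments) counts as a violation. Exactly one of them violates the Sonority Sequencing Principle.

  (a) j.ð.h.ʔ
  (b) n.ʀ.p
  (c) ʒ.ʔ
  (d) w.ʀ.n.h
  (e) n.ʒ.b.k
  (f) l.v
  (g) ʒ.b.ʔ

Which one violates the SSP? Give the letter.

b

(a) 8-4-3-1 → obeys
(b) 5-7-1 → violates
(c) 4-1 → obeys
(d) 8-7-5-3 → obeys
(e) 5-4-2-1 → obeys
(f) 6-4 → obeys
(g) 4-2-1 → obeys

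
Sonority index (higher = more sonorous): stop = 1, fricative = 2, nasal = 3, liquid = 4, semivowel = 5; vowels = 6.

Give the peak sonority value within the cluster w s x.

5

/w/ — semivowel, sonority 5.
/s/ — fricative, sonority 2.
/x/ — fricative, sonority 2.
The maximum is 5.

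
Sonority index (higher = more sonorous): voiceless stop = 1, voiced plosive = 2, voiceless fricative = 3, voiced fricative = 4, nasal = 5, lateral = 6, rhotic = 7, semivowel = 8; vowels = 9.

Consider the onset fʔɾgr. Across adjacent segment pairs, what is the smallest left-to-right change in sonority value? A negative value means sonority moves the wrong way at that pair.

-5

/f/ — voiceless fricative, sonority 3.
/ʔ/ — voiceless stop, sonority 1.
/ɾ/ — rhotic, sonority 7.
/g/ — voiced plosive, sonority 2.
/r/ — rhotic, sonority 7.
/f/→/ʔ/: change -2.
/ʔ/→/ɾ/: change +6.
/ɾ/→/g/: change -5.
/g/→/r/: change +5.
Minimum = -5.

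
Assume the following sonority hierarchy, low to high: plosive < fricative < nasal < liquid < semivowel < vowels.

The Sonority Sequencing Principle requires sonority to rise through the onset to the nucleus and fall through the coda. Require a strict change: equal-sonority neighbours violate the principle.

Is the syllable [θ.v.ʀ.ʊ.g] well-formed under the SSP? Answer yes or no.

no

Onset: /θ/ is a fricative (sonority 2), /v/ is a fricative (sonority 2), /ʀ/ is a liquid (sonority 4); then the nucleus /ʊ/ (sonority 6).
Onset profile 2-2-4-6 — does not strictly rise throughout.
Coda: /g/ is a plosive (sonority 1).
Coda profile 6-1 — falls from the nucleus.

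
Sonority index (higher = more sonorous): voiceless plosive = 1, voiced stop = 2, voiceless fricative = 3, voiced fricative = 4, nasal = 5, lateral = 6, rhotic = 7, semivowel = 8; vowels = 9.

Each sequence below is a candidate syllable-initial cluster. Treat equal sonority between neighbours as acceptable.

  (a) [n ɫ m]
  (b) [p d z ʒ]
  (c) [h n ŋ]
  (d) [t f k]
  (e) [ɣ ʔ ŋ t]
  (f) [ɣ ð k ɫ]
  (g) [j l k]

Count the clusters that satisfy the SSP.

(a) 5-6-5 → violates
(b) 1-2-4-4 → obeys
(c) 3-5-5 → obeys
(d) 1-3-1 → violates
(e) 4-1-5-1 → violates
(f) 4-4-1-6 → violates
(g) 8-6-1 → violates

2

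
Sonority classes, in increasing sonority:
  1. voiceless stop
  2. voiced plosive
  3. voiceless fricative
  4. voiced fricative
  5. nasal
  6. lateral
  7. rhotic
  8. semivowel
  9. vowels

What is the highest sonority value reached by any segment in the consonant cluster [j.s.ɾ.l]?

/j/ — semivowel, sonority 8.
/s/ — voiceless fricative, sonority 3.
/ɾ/ — rhotic, sonority 7.
/l/ — lateral, sonority 6.
The maximum is 8.

8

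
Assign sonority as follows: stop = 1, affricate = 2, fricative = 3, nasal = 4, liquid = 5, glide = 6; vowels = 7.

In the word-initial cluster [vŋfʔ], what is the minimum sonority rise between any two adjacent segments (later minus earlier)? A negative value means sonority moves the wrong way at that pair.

-2

/v/ is a fricative (sonority 3).
/ŋ/ is a nasal (sonority 4).
/f/ is a fricative (sonority 3).
/ʔ/ is a stop (sonority 1).
/v/→/ŋ/: change +1.
/ŋ/→/f/: change -1.
/f/→/ʔ/: change -2.
Minimum = -2.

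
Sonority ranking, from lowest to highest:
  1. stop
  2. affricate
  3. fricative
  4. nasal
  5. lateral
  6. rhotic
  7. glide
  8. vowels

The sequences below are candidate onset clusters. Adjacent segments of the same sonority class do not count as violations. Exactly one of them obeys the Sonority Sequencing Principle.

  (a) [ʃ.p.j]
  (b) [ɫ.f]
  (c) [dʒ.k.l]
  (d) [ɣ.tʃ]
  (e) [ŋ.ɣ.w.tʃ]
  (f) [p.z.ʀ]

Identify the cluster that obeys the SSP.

f

(a) 3-1-7 → violates
(b) 5-3 → violates
(c) 2-1-5 → violates
(d) 3-2 → violates
(e) 4-3-7-2 → violates
(f) 1-3-6 → obeys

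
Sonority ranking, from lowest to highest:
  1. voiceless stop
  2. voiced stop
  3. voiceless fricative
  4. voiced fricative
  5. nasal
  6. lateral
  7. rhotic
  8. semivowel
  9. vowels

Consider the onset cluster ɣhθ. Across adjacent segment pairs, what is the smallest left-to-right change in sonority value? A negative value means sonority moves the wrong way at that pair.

-1

/ɣ/ — voiced fricative, sonority 4.
/h/ — voiceless fricative, sonority 3.
/θ/ — voiceless fricative, sonority 3.
/ɣ/→/h/: change -1.
/h/→/θ/: change +0.
Minimum = -1.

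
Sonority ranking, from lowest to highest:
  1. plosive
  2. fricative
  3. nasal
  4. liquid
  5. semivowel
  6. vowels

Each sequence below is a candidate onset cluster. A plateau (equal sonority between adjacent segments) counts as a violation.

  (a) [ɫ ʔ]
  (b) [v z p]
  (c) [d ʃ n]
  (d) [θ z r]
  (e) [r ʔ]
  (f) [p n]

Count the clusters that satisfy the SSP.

2

(a) 4-1 → violates
(b) 2-2-1 → violates
(c) 1-2-3 → obeys
(d) 2-2-4 → violates
(e) 4-1 → violates
(f) 1-3 → obeys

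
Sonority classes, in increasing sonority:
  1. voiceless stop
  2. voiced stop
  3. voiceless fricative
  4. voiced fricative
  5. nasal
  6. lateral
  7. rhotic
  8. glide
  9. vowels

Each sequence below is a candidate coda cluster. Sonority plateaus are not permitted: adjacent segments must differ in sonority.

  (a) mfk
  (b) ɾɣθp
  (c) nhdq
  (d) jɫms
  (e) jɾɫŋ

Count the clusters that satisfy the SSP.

(a) mfk: profile 5-3-1 — obeys.
(b) ɾɣθp: profile 7-4-3-1 — obeys.
(c) nhdq: profile 5-3-2-1 — obeys.
(d) jɫms: profile 8-6-5-3 — obeys.
(e) jɾɫŋ: profile 8-7-6-5 — obeys.

5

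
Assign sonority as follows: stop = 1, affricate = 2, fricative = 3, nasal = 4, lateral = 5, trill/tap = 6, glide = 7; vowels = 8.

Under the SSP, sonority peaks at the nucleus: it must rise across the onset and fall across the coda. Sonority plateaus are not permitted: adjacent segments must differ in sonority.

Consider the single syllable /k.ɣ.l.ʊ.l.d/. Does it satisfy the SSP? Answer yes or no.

yes

Onset: /k/ is a stop (sonority 1), /ɣ/ is a fricative (sonority 3), /l/ is a lateral (sonority 5); then the nucleus /ʊ/ (sonority 8).
Onset profile 1-3-5-8 — rises to the nucleus.
Coda: /l/ is a lateral (sonority 5), /d/ is a stop (sonority 1).
Coda profile 8-5-1 — falls from the nucleus.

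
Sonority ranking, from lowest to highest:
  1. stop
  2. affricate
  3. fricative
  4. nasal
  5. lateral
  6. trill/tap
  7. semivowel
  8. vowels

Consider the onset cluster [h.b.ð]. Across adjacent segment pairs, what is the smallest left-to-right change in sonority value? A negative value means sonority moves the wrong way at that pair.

-2

/h/ is a fricative (sonority 3).
/b/ is a stop (sonority 1).
/ð/ is a fricative (sonority 3).
/h/→/b/: change -2.
/b/→/ð/: change +2.
Minimum = -2.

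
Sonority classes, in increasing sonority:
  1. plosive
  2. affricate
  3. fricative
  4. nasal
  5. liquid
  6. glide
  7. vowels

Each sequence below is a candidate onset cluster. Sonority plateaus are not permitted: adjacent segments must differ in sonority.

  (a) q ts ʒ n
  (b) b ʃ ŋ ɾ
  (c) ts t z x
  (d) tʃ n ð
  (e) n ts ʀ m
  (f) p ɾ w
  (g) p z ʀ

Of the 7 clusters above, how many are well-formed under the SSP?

(a) sonority 1-2-3-4: well-formed.
(b) sonority 1-3-4-5: well-formed.
(c) sonority 2-1-3-3: ill-formed.
(d) sonority 2-4-3: ill-formed.
(e) sonority 4-2-5-4: ill-formed.
(f) sonority 1-5-6: well-formed.
(g) sonority 1-3-5: well-formed.

4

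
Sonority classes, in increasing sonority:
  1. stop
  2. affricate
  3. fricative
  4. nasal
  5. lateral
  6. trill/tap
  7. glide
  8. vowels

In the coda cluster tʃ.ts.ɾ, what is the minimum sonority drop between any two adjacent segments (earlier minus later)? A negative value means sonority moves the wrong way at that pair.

-4

/tʃ/: affricate = 2.
/ts/: affricate = 2.
/ɾ/: trill/tap = 6.
/tʃ/→/ts/: change +0.
/ts/→/ɾ/: change -4.
Minimum = -4.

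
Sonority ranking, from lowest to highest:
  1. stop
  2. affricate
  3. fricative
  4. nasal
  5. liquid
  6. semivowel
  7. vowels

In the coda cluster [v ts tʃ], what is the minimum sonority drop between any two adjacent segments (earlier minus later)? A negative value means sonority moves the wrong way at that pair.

/v/ — fricative, sonority 3.
/ts/ — affricate, sonority 2.
/tʃ/ — affricate, sonority 2.
/v/→/ts/: change +1.
/ts/→/tʃ/: change +0.
Minimum = 0.

0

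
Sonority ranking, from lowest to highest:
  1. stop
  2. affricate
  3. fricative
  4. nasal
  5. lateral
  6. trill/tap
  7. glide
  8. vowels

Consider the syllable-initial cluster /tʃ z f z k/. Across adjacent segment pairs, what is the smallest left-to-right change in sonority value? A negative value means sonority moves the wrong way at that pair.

/tʃ/ — affricate, sonority 2.
/z/ — fricative, sonority 3.
/f/ — fricative, sonority 3.
/z/ — fricative, sonority 3.
/k/ — stop, sonority 1.
/tʃ/→/z/: change +1.
/z/→/f/: change +0.
/f/→/z/: change +0.
/z/→/k/: change -2.
Minimum = -2.

-2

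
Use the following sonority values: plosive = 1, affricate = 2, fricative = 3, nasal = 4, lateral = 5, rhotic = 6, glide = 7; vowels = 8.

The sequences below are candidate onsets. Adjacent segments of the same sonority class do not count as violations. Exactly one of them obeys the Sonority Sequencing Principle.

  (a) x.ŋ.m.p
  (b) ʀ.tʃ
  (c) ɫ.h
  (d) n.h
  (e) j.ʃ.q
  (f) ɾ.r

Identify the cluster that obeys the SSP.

(a) x.ŋ.m.p: profile 3-4-4-1 — violates.
(b) ʀ.tʃ: profile 6-2 — violates.
(c) ɫ.h: profile 5-3 — violates.
(d) n.h: profile 4-3 — violates.
(e) j.ʃ.q: profile 7-3-1 — violates.
(f) ɾ.r: profile 6-6 — obeys.

f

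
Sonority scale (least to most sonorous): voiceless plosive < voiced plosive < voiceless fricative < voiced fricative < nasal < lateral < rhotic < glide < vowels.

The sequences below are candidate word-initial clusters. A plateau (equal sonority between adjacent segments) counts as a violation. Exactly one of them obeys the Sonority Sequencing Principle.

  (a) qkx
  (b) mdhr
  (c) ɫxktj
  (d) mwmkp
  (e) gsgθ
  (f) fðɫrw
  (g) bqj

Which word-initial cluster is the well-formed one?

(a) sonority 1-1-3: ill-formed.
(b) sonority 5-2-3-7: ill-formed.
(c) sonority 6-3-1-1-8: ill-formed.
(d) sonority 5-8-5-1-1: ill-formed.
(e) sonority 2-3-2-3: ill-formed.
(f) sonority 3-4-6-7-8: well-formed.
(g) sonority 2-1-8: ill-formed.

f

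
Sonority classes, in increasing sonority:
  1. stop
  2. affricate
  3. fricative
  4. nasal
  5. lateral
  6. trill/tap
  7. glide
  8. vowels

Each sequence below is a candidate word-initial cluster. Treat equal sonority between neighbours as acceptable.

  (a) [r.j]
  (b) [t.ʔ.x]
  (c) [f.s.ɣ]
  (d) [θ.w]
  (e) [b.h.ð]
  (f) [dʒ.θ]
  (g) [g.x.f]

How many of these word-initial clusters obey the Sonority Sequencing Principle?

7

(a) 6-7 → obeys
(b) 1-1-3 → obeys
(c) 3-3-3 → obeys
(d) 3-7 → obeys
(e) 1-3-3 → obeys
(f) 2-3 → obeys
(g) 1-3-3 → obeys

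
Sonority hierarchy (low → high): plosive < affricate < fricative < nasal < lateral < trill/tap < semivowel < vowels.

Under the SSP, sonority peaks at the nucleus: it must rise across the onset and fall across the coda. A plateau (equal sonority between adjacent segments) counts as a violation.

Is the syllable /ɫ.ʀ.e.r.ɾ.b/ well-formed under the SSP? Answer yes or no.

Onset: /ɫ/ is a lateral (sonority 5), /ʀ/ is a trill/tap (sonority 6); then the nucleus /e/ (sonority 8).
Onset profile 5-6-8 — rises to the nucleus.
Coda: /r/ is a trill/tap (sonority 6), /ɾ/ is a trill/tap (sonority 6), /b/ is a plosive (sonority 1).
Coda profile 8-6-6-1 — does not strictly fall throughout.

no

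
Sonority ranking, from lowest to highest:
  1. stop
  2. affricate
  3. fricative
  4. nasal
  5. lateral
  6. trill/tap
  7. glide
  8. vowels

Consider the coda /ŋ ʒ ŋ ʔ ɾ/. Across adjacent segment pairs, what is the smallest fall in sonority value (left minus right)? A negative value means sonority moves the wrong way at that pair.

/ŋ/ — nasal, sonority 4.
/ʒ/ — fricative, sonority 3.
/ŋ/ — nasal, sonority 4.
/ʔ/ — stop, sonority 1.
/ɾ/ — trill/tap, sonority 6.
/ŋ/→/ʒ/: change +1.
/ʒ/→/ŋ/: change -1.
/ŋ/→/ʔ/: change +3.
/ʔ/→/ɾ/: change -5.
Minimum = -5.

-5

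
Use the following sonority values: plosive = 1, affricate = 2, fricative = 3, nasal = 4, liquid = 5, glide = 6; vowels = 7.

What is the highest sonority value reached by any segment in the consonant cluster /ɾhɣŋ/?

/ɾ/ is a liquid (sonority 5).
/h/ is a fricative (sonority 3).
/ɣ/ is a fricative (sonority 3).
/ŋ/ is a nasal (sonority 4).
The maximum is 5.

5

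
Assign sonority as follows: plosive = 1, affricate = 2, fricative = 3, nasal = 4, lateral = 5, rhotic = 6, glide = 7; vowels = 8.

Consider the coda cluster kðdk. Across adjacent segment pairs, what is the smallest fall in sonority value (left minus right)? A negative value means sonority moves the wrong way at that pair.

-2

/k/ — plosive, sonority 1.
/ð/ — fricative, sonority 3.
/d/ — plosive, sonority 1.
/k/ — plosive, sonority 1.
/k/→/ð/: change -2.
/ð/→/d/: change +2.
/d/→/k/: change +0.
Minimum = -2.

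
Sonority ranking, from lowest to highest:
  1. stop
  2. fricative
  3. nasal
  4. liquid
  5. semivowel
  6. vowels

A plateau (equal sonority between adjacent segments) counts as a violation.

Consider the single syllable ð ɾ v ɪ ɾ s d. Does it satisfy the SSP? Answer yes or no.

no

Onset: /ð/ is a fricative (sonority 2), /ɾ/ is a liquid (sonority 4), /v/ is a fricative (sonority 2); then the nucleus /ɪ/ (sonority 6).
Onset profile 2-4-2-6 — does not strictly rise throughout.
Coda: /ɾ/ is a liquid (sonority 4), /s/ is a fricative (sonority 2), /d/ is a stop (sonority 1).
Coda profile 6-4-2-1 — falls from the nucleus.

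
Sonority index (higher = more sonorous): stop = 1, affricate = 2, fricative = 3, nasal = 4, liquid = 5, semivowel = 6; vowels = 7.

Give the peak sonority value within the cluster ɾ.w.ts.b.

/ɾ/: liquid = 5.
/w/: semivowel = 6.
/ts/: affricate = 2.
/b/: stop = 1.
The maximum is 6.

6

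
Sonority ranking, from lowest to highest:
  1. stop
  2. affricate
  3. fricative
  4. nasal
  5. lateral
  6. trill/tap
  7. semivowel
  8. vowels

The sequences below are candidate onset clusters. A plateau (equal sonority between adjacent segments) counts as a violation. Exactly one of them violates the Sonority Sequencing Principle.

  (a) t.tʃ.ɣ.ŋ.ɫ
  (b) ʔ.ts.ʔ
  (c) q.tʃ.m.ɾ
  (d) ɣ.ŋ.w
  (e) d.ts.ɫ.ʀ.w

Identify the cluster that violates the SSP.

b

(a) 1-2-3-4-5 → obeys
(b) 1-2-1 → violates
(c) 1-2-4-6 → obeys
(d) 3-4-7 → obeys
(e) 1-2-5-6-7 → obeys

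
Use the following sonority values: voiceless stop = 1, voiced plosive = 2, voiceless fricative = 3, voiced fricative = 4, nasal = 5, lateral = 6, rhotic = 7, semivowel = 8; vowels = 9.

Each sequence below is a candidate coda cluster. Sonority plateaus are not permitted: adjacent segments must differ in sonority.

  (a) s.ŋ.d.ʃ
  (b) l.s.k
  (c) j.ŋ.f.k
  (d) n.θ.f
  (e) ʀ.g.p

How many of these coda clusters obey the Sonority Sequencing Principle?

(a) sonority 3-5-2-3: ill-formed.
(b) sonority 6-3-1: well-formed.
(c) sonority 8-5-3-1: well-formed.
(d) sonority 5-3-3: ill-formed.
(e) sonority 7-2-1: well-formed.

3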